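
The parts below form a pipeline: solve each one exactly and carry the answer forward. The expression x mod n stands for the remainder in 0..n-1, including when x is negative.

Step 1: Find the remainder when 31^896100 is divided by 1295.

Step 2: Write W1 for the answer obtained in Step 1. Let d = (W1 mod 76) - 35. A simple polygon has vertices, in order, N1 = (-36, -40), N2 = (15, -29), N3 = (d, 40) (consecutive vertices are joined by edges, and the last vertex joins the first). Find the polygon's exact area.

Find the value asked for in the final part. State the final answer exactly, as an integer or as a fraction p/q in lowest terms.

2029

Step 1: squarings mod 1295: 31^1=31, 31^2=961, 31^4=186, 31^8=926, 31^16=186, 31^32=926, 31^64=186, 31^128=926, 31^256=186, 31^512=926, 31^1024=186, 31^2048=926, 31^4096=186, 31^8192=926, 31^16384=186, 31^32768=926, 31^65536=186, 31^131072=926, 31^262144=186, 31^524288=926; 31^896100 = 31^4 * 31^32 * 31^64 * 31^1024 * 31^2048 * 31^8192 * 31^32768 * 31^65536 * 31^262144 * 31^524288 = 1 (mod 1295); answer 1
Step 2: W1 = 1; d = -34; cross terms: (-36*-29 - 15*-40)=1644, (15*40 - -34*-29)=-386, (-34*-40 - -36*40)=2800; twice the area = |4058| = 4058; area = 2029; answer 2029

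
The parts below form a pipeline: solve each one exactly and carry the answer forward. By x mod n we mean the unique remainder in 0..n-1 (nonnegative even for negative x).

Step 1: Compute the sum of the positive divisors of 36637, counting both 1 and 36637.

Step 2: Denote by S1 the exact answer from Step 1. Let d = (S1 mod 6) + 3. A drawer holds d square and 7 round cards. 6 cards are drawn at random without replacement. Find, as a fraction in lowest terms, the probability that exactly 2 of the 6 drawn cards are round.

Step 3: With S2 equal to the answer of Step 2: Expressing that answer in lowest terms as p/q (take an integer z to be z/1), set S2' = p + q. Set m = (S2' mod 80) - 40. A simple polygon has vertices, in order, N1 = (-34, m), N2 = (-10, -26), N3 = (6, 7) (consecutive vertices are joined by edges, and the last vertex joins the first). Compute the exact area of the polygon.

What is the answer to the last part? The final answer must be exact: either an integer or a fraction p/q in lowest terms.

676

Step 1: 36637 is prime, so its only divisors are 1 and 36637; sigma = 1 + 36637 = 36638; answer 36638
Step 2: S1 = 36638; d = 5; total draws C(12,6) = 924; favorable C(7,2)*C(5,4) = 105; P = 5/44; answer 5/44
Step 3: S2 = 5/44; threaded value p + q = 49; m = 9; cross terms: (-34*-26 - -10*9)=974, (-10*7 - 6*-26)=86, (6*9 - -34*7)=292; twice the area = |1352| = 1352; area = 676; answer 676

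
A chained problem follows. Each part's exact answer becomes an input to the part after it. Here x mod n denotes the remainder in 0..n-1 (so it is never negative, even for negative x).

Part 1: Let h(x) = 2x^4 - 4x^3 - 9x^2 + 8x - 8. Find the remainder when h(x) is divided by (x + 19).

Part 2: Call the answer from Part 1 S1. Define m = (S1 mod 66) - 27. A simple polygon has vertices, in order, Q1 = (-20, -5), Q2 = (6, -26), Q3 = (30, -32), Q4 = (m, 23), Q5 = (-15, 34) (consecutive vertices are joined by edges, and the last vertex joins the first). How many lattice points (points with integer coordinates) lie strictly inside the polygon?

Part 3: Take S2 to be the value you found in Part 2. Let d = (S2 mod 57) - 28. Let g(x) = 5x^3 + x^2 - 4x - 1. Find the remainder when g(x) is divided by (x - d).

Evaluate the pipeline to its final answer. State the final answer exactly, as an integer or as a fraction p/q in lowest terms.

Part 1: remainder = value at the root: 2*(-19)^4 - 4*(-19)^3 - 9*(-19)^2 + 8*(-19)^1 - 8 = (260642) + (27436) + (-3249) + (-152) + (-8) = 284669; answer 284669
Part 2: S1 = 284669; m = -16; cross terms: (-20*-26 - 6*-5)=550, (6*-32 - 30*-26)=588, (30*23 - -16*-32)=178, (-16*34 - -15*23)=-199, (-15*-5 - -20*34)=755; twice the area = |1872| = 1872; area = 936; boundary points = 1 + 6 + 1 + 1 + 1 = 10; strictly interior points = area - boundary/2 + 1 = 932; answer 932
Part 3: S2 = 932; d = -8; remainder = value at the root: 5*(-8)^3 + 1*(-8)^2 - 4*(-8)^1 - 1 = (-2560) + (64) + (32) + (-1) = -2465; answer -2465

-2465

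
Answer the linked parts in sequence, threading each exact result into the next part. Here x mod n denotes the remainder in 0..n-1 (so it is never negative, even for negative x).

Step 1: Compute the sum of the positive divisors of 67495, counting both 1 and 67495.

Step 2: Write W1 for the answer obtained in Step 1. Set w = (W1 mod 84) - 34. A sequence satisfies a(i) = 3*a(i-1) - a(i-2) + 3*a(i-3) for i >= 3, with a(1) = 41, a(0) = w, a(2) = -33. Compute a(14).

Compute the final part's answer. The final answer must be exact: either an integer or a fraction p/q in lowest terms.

-20566761

Step 1: 67495 = 5 * 13499; sigma = (1 + 5) * (1 + 13499) = 6 * 13500 = 81000; answer 81000
Step 2: W1 = 81000; w = -10; a(3) = 3*(-33) - 1*(41) + 3*(-10) = -170; iterating: a(3)=-170, a(4)=-354, a(5)=-991, a(6)=-3129, a(7)=-9458, a(8)=-28218, a(9)=-84583, a(10)=-253905, a(11)=-761786, a(12)=-2285202, a(13)=-6855535, a(14)=-20566761; answer -20566761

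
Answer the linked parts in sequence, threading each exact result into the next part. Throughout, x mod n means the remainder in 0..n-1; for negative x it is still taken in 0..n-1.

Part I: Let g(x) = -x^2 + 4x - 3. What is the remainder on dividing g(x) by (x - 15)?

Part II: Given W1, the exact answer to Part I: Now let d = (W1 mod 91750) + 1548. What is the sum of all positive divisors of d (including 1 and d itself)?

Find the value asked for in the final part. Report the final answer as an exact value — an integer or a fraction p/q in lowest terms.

Part I: remainder = value at the root: -1*(15)^2 + 4*(15)^1 - 3 = (-225) + (60) + (-3) = -168; answer -168
Part II: W1 = -168; d = 93130; 93130 = 2 * 5 * 67 * 139; sigma = (1 + 2) * (1 + 5) * (1 + 67) * (1 + 139) = 3 * 6 * 68 * 140 = 171360; answer 171360

171360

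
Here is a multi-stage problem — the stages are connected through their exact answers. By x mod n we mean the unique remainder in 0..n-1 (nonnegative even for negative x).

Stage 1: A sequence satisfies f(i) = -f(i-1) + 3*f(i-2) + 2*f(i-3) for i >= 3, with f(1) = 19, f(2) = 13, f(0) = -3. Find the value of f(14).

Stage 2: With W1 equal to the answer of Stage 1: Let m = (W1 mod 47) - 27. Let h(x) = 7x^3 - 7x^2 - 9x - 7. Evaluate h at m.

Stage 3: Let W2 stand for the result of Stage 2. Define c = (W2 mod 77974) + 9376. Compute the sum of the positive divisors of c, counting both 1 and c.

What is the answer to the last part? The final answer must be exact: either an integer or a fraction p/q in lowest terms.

Stage 1: f(3) = -1*(13) + 3*(19) + 2*(-3) = 38; iterating: f(3)=38, f(4)=39, f(5)=101, f(6)=92, f(7)=289, f(8)=189, f(9)=862, f(10)=283, f(11)=2681, f(12)=-108, f(13)=8717, f(14)=-3679; answer -3679
Stage 2: W1 = -3679; m = 7; 7*(7)^3 - 7*(7)^2 - 9*(7)^1 - 7 = (2401) + (-343) + (-63) + (-7) = 1988; answer 1988
Stage 3: W2 = 1988; c = 11364; 11364 = 2^2 * 3 * 947; sigma = (1 + 2 + 4) * (1 + 3) * (1 + 947) = 7 * 4 * 948 = 26544; answer 26544

26544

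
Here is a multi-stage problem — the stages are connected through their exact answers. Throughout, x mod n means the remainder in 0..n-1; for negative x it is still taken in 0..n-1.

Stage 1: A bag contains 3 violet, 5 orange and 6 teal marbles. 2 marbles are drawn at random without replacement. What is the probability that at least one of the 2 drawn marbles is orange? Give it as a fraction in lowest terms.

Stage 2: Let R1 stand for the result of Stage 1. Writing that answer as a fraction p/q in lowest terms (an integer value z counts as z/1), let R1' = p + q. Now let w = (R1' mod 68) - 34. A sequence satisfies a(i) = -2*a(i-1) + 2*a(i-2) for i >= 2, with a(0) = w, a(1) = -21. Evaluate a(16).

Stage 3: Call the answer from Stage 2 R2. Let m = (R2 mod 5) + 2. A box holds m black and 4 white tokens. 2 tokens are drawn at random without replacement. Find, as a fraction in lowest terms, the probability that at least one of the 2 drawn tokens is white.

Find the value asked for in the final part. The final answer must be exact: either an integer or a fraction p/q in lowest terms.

Stage 1: total draws C(14,2) = 91; complement C(9,2) = 36; favorable 91 - 36 = 55; P = 55/91; answer 55/91
Stage 2: R1 = 55/91; threaded value p + q = 146; w = -24; a(2) = -2*(-21) + 2*(-24) = -6; iterating: a(2)=-6, a(3)=-30, a(4)=48, a(5)=-156, a(6)=408, a(7)=-1128, a(8)=3072, a(9)=-8400, a(10)=22944, a(11)=-62688, a(12)=171264, a(13)=-467904, a(14)=1278336, a(15)=-3492480, a(16)=9541632; answer 9541632
Stage 3: R2 = 9541632; m = 4; total draws C(8,2) = 28; complement C(4,2) = 6; favorable 28 - 6 = 22; P = 11/14; answer 11/14

11/14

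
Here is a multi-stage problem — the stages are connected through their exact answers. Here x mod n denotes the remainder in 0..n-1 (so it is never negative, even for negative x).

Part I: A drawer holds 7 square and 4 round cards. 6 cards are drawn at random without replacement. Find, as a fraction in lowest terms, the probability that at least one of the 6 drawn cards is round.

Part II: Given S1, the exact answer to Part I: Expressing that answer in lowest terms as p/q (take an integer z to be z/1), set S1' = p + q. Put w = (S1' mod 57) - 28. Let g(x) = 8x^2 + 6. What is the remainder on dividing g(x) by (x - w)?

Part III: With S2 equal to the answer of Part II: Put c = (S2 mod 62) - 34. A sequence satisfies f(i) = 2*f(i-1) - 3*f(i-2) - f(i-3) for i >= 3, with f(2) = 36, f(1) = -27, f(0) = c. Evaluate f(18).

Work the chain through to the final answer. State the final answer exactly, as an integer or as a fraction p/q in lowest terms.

823257

Part I: total draws C(11,6) = 462; complement C(7,6) = 7; favorable 462 - 7 = 455; P = 65/66; answer 65/66
Part II: S1 = 65/66; threaded value p + q = 131; w = -11; remainder = value at the root: 8*(-11)^2 + 6 = (968) + (6) = 974; answer 974
Part III: S2 = 974; c = 10; f(3) = 2*(36) - 3*(-27) - 1*(10) = 143; iterating: f(3)=143, f(4)=205, f(5)=-55, f(6)=-868, f(7)=-1776, f(8)=-893, f(9)=4410, f(10)=13275, f(11)=14213, f(12)=-15809, f(13)=-87532, f(14)=-141850, f(15)=-5295, f(16)=502492, f(17)=1162719, f(18)=823257; answer 823257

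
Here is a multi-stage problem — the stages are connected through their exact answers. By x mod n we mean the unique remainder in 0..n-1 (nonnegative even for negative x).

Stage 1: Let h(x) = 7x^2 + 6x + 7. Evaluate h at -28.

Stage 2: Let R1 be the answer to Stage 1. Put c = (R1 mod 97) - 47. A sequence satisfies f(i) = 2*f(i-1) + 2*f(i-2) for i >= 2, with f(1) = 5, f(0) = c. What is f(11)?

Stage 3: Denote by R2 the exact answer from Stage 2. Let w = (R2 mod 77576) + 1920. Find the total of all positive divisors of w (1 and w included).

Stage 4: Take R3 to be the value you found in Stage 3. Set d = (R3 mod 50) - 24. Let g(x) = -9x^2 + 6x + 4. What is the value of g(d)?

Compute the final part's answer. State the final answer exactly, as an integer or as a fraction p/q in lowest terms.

-164

Stage 1: 7*(-28)^2 + 6*(-28)^1 + 7 = (5488) + (-168) + (7) = 5327; answer 5327
Stage 2: R1 = 5327; c = 42; f(2) = 2*(5) + 2*(42) = 94; iterating: f(2)=94, f(3)=198, f(4)=584, f(5)=1564, f(6)=4296, f(7)=11720, f(8)=32032, f(9)=87504, f(10)=239072, f(11)=653152; answer 653152
Stage 3: R2 = 653152; w = 34464; 34464 = 2^5 * 3 * 359; sigma = (1 + 2 + 4 + 8 + 16 + 32) * (1 + 3) * (1 + 359) = 63 * 4 * 360 = 90720; answer 90720
Stage 4: R3 = 90720; d = -4; -9*(-4)^2 + 6*(-4)^1 + 4 = (-144) + (-24) + (4) = -164; answer -164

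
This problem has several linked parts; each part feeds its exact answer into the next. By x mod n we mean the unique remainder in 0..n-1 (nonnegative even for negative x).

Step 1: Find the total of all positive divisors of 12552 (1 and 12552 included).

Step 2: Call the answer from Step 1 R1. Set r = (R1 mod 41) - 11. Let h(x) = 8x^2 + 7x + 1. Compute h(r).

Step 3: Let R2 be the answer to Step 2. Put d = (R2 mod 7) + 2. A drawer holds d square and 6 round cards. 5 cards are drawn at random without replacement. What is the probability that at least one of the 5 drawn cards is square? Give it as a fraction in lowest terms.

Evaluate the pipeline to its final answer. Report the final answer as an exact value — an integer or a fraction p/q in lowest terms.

Step 1: 12552 = 2^3 * 3 * 523; sigma = (1 + 2 + 4 + 8) * (1 + 3) * (1 + 523) = 15 * 4 * 524 = 31440; answer 31440
Step 2: R1 = 31440; r = 23; 8*(23)^2 + 7*(23)^1 + 1 = (4232) + (161) + (1) = 4394; answer 4394
Step 3: R2 = 4394; d = 7; total draws C(13,5) = 1287; complement C(6,5) = 6; favorable 1287 - 6 = 1281; P = 427/429; answer 427/429

427/429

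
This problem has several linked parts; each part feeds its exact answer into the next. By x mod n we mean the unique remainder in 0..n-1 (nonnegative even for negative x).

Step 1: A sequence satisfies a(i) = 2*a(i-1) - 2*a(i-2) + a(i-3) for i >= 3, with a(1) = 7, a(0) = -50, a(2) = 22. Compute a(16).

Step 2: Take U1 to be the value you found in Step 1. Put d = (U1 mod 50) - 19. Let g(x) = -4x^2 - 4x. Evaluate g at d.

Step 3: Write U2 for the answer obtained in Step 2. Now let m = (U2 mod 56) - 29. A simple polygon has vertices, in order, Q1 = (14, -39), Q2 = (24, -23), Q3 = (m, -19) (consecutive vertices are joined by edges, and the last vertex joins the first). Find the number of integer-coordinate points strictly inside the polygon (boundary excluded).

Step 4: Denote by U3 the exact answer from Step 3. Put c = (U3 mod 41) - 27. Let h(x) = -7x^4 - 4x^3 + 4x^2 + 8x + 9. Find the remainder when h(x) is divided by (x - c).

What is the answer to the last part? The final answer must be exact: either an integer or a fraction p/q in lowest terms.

-1495

Step 1: a(3) = 2*(22) - 2*(7) + 1*(-50) = -20; iterating: a(3)=-20, a(4)=-77, a(5)=-92, a(6)=-50, a(7)=7, a(8)=22, a(9)=-20, a(10)=-77, a(11)=-92, a(12)=-50, a(13)=7, a(14)=22, a(15)=-20, a(16)=-77; answer -77
Step 2: U1 = -77; d = 4; -4*(4)^2 - 4*(4)^1 = (-64) + (-16) = -80; answer -80
Step 3: U2 = -80; m = 3; cross terms: (14*-23 - 24*-39)=614, (24*-19 - 3*-23)=-387, (3*-39 - 14*-19)=149; twice the area = |376| = 376; area = 188; boundary points = 2 + 1 + 1 = 4; strictly interior points = area - boundary/2 + 1 = 187; answer 187
Step 4: U3 = 187; c = -4; remainder = value at the root: -7*(-4)^4 - 4*(-4)^3 + 4*(-4)^2 + 8*(-4)^1 + 9 = (-1792) + (256) + (64) + (-32) + (9) = -1495; answer -1495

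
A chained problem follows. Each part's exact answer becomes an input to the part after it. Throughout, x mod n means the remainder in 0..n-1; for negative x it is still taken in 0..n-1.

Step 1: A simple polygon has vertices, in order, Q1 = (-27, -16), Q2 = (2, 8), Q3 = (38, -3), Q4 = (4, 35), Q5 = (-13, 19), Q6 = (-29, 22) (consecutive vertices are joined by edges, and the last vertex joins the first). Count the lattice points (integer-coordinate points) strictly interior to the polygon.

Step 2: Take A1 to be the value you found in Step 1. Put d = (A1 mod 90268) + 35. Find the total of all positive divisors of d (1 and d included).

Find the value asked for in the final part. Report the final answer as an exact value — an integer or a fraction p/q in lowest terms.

Step 1: cross terms: (-27*8 - 2*-16)=-184, (2*-3 - 38*8)=-310, (38*35 - 4*-3)=1342, (4*19 - -13*35)=531, (-13*22 - -29*19)=265, (-29*-16 - -27*22)=1058; twice the area = |2702| = 2702; area = 1351; boundary points = 1 + 1 + 2 + 1 + 1 + 2 = 8; strictly interior points = area - boundary/2 + 1 = 1348; answer 1348
Step 2: A1 = 1348; d = 1383; 1383 = 3 * 461; sigma = (1 + 3) * (1 + 461) = 4 * 462 = 1848; answer 1848

1848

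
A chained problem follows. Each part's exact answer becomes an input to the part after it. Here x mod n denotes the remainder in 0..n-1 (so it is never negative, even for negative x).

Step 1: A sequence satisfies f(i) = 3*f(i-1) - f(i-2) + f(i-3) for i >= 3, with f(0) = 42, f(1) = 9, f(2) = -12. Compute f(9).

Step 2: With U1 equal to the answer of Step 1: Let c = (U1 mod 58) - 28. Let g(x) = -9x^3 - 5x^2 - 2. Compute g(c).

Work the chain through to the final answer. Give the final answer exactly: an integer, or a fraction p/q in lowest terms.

2840

Step 1: f(3) = 3*(-12) - 1*(9) + 1*(42) = -3; iterating: f(3)=-3, f(4)=12, f(5)=27, f(6)=66, f(7)=183, f(8)=510, f(9)=1413; answer 1413
Step 2: U1 = 1413; c = -7; -9*(-7)^3 - 5*(-7)^2 - 2 = (3087) + (-245) + (-2) = 2840; answer 2840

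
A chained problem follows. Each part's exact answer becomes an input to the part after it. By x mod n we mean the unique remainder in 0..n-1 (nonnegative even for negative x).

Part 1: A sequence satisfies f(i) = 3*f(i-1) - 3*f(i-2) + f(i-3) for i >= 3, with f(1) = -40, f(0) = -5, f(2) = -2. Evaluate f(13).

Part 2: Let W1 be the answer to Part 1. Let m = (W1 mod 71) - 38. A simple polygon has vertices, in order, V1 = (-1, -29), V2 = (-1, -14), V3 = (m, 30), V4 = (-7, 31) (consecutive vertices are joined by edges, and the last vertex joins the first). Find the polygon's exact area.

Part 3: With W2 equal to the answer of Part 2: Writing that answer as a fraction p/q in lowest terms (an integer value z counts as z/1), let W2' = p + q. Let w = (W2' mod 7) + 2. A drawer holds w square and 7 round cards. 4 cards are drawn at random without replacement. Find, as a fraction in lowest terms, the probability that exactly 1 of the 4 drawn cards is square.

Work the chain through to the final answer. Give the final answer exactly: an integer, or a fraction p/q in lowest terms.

Part 1: f(3) = 3*(-2) - 3*(-40) + 1*(-5) = 109; iterating: f(3)=109, f(4)=293, f(5)=550, f(6)=880, f(7)=1283, f(8)=1759, f(9)=2308, f(10)=2930, f(11)=3625, f(12)=4393, f(13)=5234; answer 5234
Part 2: W1 = 5234; m = 13; cross terms: (-1*-14 - -1*-29)=-15, (-1*30 - 13*-14)=152, (13*31 - -7*30)=613, (-7*-29 - -1*31)=234; twice the area = |984| = 984; area = 492; answer 492
Part 3: W2 = 492; threaded value p + q = 493; w = 5; total draws C(12,4) = 495; favorable C(5,1)*C(7,3) = 175; P = 35/99; answer 35/99

35/99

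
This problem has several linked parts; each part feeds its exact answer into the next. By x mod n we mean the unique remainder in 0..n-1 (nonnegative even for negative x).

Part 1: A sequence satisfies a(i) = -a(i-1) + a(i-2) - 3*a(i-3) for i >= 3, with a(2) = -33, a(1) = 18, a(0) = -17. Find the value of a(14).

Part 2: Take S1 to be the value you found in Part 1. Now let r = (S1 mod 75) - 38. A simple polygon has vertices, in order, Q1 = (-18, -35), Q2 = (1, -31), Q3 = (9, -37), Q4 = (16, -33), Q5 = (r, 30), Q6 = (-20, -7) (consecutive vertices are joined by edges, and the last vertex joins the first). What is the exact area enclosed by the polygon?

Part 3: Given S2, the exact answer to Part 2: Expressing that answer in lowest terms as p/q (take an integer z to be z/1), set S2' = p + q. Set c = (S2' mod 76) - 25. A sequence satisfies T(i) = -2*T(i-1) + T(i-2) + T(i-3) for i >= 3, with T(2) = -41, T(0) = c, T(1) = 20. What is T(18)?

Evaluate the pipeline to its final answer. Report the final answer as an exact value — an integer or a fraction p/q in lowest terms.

-21376395

Part 1: a(3) = -1*(-33) + 1*(18) - 3*(-17) = 102; iterating: a(3)=102, a(4)=-189, a(5)=390, a(6)=-885, a(7)=1842, a(8)=-3897, a(9)=8394, a(10)=-17817, a(11)=37902, a(12)=-80901, a(13)=172254, a(14)=-366861; answer -366861
Part 2: S1 = -366861; r = 1; cross terms: (-18*-31 - 1*-35)=593, (1*-37 - 9*-31)=242, (9*-33 - 16*-37)=295, (16*30 - 1*-33)=513, (1*-7 - -20*30)=593, (-20*-35 - -18*-7)=574; twice the area = |2810| = 2810; area = 1405; answer 1405
Part 3: S2 = 1405; threaded value p + q = 1406; c = 13; T(3) = -2*(-41) + 1*(20) + 1*(13) = 115; iterating: T(3)=115, T(4)=-251, T(5)=576, T(6)=-1288, T(7)=2901, T(8)=-6514, T(9)=14641, T(10)=-32895, T(11)=73917, T(12)=-166088, T(13)=373198, T(14)=-838567, T(15)=1884244, T(16)=-4233857, T(17)=9513391, T(18)=-21376395; answer -21376395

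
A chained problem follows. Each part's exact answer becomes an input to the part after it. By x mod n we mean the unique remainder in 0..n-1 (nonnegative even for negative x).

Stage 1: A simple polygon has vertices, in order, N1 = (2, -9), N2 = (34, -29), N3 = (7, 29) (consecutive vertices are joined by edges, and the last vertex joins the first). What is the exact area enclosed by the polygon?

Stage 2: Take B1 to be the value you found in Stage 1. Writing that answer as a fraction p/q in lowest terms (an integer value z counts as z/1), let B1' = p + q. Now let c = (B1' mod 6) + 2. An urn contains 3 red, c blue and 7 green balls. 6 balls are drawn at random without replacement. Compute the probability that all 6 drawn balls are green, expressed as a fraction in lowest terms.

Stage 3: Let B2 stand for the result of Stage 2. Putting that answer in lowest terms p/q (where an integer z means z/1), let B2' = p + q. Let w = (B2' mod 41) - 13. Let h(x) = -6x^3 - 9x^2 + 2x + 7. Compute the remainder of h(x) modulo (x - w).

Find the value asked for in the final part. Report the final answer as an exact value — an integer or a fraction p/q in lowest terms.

Stage 1: cross terms: (2*-29 - 34*-9)=248, (34*29 - 7*-29)=1189, (7*-9 - 2*29)=-121; twice the area = |1316| = 1316; area = 658; answer 658
Stage 2: B1 = 658; threaded value p + q = 659; c = 7; total draws C(17,6) = 12376; favorable C(7,6) = 7; P = 1/1768; answer 1/1768
Stage 3: B2 = 1/1768; threaded value p + q = 1769; w = -7; remainder = value at the root: -6*(-7)^3 - 9*(-7)^2 + 2*(-7)^1 + 7 = (2058) + (-441) + (-14) + (7) = 1610; answer 1610

1610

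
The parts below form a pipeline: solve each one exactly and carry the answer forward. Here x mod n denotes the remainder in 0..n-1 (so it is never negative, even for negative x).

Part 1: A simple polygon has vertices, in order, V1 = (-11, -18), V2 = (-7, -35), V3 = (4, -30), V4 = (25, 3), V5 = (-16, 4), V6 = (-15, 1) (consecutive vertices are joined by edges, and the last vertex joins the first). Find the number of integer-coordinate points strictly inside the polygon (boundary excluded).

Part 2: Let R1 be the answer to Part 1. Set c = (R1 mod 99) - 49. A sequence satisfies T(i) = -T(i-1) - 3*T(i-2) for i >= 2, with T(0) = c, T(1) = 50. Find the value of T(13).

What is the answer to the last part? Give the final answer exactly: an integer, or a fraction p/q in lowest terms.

-40030

Part 1: cross terms: (-11*-35 - -7*-18)=259, (-7*-30 - 4*-35)=350, (4*3 - 25*-30)=762, (25*4 - -16*3)=148, (-16*1 - -15*4)=44, (-15*-18 - -11*1)=281; twice the area = |1844| = 1844; area = 922; boundary points = 1 + 1 + 3 + 1 + 1 + 1 = 8; strictly interior points = area - boundary/2 + 1 = 919; answer 919
Part 2: R1 = 919; c = -21; T(2) = -1*(50) - 3*(-21) = 13; iterating: T(2)=13, T(3)=-163, T(4)=124, T(5)=365, T(6)=-737, T(7)=-358, T(8)=2569, T(9)=-1495, T(10)=-6212, T(11)=10697, T(12)=7939, T(13)=-40030; answer -40030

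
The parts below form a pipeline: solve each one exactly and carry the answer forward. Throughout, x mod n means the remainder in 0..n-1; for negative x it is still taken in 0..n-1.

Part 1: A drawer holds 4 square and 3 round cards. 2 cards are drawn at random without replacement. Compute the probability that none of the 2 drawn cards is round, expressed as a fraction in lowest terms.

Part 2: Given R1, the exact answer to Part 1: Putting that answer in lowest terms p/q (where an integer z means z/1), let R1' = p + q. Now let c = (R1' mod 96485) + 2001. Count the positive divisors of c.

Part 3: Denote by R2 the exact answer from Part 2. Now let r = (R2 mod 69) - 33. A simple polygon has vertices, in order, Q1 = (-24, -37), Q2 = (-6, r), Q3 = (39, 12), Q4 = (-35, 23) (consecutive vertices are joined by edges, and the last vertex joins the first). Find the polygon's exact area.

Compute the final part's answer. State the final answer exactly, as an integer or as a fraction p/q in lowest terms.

Part 1: total draws C(7,2) = 21; favorable C(4,2) = 6; P = 2/7; answer 2/7
Part 2: R1 = 2/7; threaded value p + q = 9; c = 2010; 2010 = 2 * 3 * 5 * 67; number of divisors = (1+1) * (1+1) * (1+1) * (1+1) = 16; answer 16
Part 3: R2 = 16; r = -17; cross terms: (-24*-17 - -6*-37)=186, (-6*12 - 39*-17)=591, (39*23 - -35*12)=1317, (-35*-37 - -24*23)=1847; twice the area = |3941| = 3941; area = 3941/2; answer 3941/2

3941/2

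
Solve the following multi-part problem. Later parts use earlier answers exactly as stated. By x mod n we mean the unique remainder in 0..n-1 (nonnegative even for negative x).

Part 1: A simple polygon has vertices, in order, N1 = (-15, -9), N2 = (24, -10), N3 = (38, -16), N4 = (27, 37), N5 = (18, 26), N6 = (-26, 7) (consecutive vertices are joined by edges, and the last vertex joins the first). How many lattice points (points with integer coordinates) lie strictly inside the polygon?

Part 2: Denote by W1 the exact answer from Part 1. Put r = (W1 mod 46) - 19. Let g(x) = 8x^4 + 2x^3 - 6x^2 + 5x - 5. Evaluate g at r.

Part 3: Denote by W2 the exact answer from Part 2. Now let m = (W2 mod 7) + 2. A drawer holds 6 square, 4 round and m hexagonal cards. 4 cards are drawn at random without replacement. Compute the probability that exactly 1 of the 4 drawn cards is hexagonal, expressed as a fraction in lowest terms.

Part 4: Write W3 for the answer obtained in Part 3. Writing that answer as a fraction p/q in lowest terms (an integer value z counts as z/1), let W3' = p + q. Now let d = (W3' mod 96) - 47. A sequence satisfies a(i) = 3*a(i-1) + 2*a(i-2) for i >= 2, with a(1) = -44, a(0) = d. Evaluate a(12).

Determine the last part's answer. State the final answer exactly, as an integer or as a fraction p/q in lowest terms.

-47856984

Part 1: cross terms: (-15*-10 - 24*-9)=366, (24*-16 - 38*-10)=-4, (38*37 - 27*-16)=1838, (27*26 - 18*37)=36, (18*7 - -26*26)=802, (-26*-9 - -15*7)=339; twice the area = |3377| = 3377; area = 3377/2; boundary points = 1 + 2 + 1 + 1 + 1 + 1 = 7; strictly interior points = area - boundary/2 + 1 = 1686; answer 1686
Part 2: W1 = 1686; r = 11; 8*(11)^4 + 2*(11)^3 - 6*(11)^2 + 5*(11)^1 - 5 = (117128) + (2662) + (-726) + (55) + (-5) = 119114; answer 119114
Part 3: W2 = 119114; m = 4; total draws C(14,4) = 1001; favorable C(4,1)*C(10,3) = 480; P = 480/1001; answer 480/1001
Part 4: W3 = 480/1001; threaded value p + q = 1481; d = -6; a(2) = 3*(-44) + 2*(-6) = -144; iterating: a(2)=-144, a(3)=-520, a(4)=-1848, a(5)=-6584, a(6)=-23448, a(7)=-83512, a(8)=-297432, a(9)=-1059320, a(10)=-3772824, a(11)=-13437112, a(12)=-47856984; answer -47856984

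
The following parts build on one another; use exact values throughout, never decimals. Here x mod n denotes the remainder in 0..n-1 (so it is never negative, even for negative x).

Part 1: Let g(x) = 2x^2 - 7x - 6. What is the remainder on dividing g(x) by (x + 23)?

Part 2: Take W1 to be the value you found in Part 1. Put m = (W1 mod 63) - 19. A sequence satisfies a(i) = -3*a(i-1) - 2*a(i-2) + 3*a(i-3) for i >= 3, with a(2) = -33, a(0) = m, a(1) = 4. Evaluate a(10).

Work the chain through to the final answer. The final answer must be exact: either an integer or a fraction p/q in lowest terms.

15060

Part 1: remainder = value at the root: 2*(-23)^2 - 7*(-23)^1 - 6 = (1058) + (161) + (-6) = 1213; answer 1213
Part 2: W1 = 1213; m = -3; a(3) = -3*(-33) - 2*(4) + 3*(-3) = 82; iterating: a(3)=82, a(4)=-168, a(5)=241, a(6)=-141, a(7)=-563, a(8)=2694, a(9)=-7379, a(10)=15060; answer 15060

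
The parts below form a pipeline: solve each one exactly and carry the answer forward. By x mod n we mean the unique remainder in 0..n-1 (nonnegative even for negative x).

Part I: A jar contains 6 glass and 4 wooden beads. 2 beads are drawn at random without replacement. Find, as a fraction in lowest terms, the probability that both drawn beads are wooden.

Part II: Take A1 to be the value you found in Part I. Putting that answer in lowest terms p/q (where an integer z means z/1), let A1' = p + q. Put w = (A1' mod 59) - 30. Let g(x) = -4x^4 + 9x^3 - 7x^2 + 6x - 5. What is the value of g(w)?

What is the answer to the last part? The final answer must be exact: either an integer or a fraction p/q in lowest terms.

-135283

Part I: total draws C(10,2) = 45; favorable C(4,2) = 6; P = 2/15; answer 2/15
Part II: A1 = 2/15; threaded value p + q = 17; w = -13; -4*(-13)^4 + 9*(-13)^3 - 7*(-13)^2 + 6*(-13)^1 - 5 = (-114244) + (-19773) + (-1183) + (-78) + (-5) = -135283; answer -135283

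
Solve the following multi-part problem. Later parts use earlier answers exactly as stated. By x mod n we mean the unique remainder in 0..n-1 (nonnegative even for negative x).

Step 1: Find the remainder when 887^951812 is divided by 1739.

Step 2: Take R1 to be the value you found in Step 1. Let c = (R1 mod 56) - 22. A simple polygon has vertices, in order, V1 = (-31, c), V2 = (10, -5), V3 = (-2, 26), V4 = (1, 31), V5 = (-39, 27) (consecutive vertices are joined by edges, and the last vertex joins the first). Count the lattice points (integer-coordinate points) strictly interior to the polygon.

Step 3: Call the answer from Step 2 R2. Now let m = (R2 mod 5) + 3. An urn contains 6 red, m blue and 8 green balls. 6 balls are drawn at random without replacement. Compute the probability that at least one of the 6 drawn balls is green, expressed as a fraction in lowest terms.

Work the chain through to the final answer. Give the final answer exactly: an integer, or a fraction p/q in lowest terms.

439/442

Step 1: squarings mod 1739: 887^1=887, 887^2=741, 887^4=1296, 887^8=1481, 887^16=482, 887^32=1037, 887^64=667, 887^128=1444, 887^256=75, 887^512=408, 887^1024=1259, 887^2048=852, 887^4096=741, 887^8192=1296, 887^16384=1481, 887^32768=482, 887^65536=1037, 887^131072=667, 887^262144=1444, 887^524288=75; 887^951812 = 887^4 * 887^512 * 887^1024 * 887^32768 * 887^131072 * 887^262144 * 887^524288 = 75 (mod 1739); answer 75
Step 2: R1 = 75; c = -3; cross terms: (-31*-5 - 10*-3)=185, (10*26 - -2*-5)=250, (-2*31 - 1*26)=-88, (1*27 - -39*31)=1236, (-39*-3 - -31*27)=954; twice the area = |2537| = 2537; area = 2537/2; boundary points = 1 + 1 + 1 + 4 + 2 = 9; strictly interior points = area - boundary/2 + 1 = 1265; answer 1265
Step 3: R2 = 1265; m = 3; total draws C(17,6) = 12376; complement C(9,6) = 84; favorable 12376 - 84 = 12292; P = 439/442; answer 439/442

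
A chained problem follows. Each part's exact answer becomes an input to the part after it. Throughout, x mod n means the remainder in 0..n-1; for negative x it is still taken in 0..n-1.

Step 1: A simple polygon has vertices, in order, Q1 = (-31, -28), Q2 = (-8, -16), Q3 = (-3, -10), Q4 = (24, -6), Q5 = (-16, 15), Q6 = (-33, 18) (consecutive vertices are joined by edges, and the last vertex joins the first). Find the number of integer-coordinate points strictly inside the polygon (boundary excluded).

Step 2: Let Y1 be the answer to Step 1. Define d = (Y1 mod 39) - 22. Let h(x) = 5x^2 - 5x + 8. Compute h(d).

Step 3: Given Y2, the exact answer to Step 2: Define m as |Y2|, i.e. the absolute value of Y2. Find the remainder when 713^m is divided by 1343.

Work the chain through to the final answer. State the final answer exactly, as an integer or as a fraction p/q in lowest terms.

Step 1: cross terms: (-31*-16 - -8*-28)=272, (-8*-10 - -3*-16)=32, (-3*-6 - 24*-10)=258, (24*15 - -16*-6)=264, (-16*18 - -33*15)=207, (-33*-28 - -31*18)=1482; twice the area = |2515| = 2515; area = 2515/2; boundary points = 1 + 1 + 1 + 1 + 1 + 2 = 7; strictly interior points = area - boundary/2 + 1 = 1255; answer 1255
Step 2: Y1 = 1255; d = -15; 5*(-15)^2 - 5*(-15)^1 + 8 = (1125) + (75) + (8) = 1208; answer 1208
Step 3: Y2 = 1208; m = 1208; squarings mod 1343: 713^1=713, 713^2=715, 713^4=885, 713^8=256, 713^16=1072, 713^32=919, 713^64=1157, 713^128=1021, 713^256=273, 713^512=664, 713^1024=392; 713^1208 = 713^8 * 713^16 * 713^32 * 713^128 * 713^1024 = 1225 (mod 1343); answer 1225

1225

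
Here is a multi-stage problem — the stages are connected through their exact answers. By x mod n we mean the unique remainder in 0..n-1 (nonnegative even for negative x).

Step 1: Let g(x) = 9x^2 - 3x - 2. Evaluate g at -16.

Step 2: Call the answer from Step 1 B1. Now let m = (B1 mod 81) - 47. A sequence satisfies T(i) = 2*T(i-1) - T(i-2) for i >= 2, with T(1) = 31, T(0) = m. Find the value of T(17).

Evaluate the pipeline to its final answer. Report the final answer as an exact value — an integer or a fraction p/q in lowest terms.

1263

Step 1: 9*(-16)^2 - 3*(-16)^1 - 2 = (2304) + (48) + (-2) = 2350; answer 2350
Step 2: B1 = 2350; m = -46; T(2) = 2*(31) - 1*(-46) = 108; iterating: T(2)=108, T(3)=185, T(4)=262, T(5)=339, T(6)=416, T(7)=493, T(8)=570, T(9)=647, T(10)=724, T(11)=801, T(12)=878, T(13)=955, T(14)=1032, T(15)=1109, T(16)=1186, T(17)=1263; answer 1263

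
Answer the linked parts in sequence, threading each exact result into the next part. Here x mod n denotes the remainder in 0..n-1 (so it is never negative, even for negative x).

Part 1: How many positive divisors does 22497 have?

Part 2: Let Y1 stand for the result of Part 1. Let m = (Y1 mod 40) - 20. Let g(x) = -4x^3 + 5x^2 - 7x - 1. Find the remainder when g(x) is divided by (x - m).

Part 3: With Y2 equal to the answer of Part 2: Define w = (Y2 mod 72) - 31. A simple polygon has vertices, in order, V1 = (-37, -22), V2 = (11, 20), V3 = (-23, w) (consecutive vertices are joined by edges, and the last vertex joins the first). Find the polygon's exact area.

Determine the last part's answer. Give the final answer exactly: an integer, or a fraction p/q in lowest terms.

1002

Part 1: 22497 = 3 * 7499; number of divisors = (1+1) * (1+1) = 4; answer 4
Part 2: Y1 = 4; m = -16; remainder = value at the root: -4*(-16)^3 + 5*(-16)^2 - 7*(-16)^1 - 1 = (16384) + (1280) + (112) + (-1) = 17775; answer 17775
Part 3: Y2 = 17775; w = 32; cross terms: (-37*20 - 11*-22)=-498, (11*32 - -23*20)=812, (-23*-22 - -37*32)=1690; twice the area = |2004| = 2004; area = 1002; answer 1002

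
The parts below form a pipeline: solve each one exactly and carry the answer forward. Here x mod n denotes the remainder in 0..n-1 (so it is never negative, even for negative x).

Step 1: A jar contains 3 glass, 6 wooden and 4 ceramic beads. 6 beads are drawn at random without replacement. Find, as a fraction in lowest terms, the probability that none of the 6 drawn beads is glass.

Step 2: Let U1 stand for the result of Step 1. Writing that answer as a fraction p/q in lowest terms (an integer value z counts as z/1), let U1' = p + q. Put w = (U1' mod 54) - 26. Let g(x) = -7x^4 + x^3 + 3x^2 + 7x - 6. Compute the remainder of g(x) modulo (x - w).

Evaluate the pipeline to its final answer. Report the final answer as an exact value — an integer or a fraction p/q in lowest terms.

-2716706

Step 1: total draws C(13,6) = 1716; favorable C(10,6) = 210; P = 35/286; answer 35/286
Step 2: U1 = 35/286; threaded value p + q = 321; w = 25; remainder = value at the root: -7*(25)^4 + 1*(25)^3 + 3*(25)^2 + 7*(25)^1 - 6 = (-2734375) + (15625) + (1875) + (175) + (-6) = -2716706; answer -2716706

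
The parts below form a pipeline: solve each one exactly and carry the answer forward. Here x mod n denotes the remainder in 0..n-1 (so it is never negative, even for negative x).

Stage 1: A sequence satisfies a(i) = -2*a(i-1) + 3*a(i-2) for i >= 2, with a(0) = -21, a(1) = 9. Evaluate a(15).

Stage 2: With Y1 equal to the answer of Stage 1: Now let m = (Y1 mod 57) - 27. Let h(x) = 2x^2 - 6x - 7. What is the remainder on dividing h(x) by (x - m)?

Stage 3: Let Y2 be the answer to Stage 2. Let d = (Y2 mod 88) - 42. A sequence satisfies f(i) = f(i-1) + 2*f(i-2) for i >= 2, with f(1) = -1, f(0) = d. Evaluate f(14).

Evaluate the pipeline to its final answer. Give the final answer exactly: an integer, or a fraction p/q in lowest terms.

Stage 1: a(2) = -2*(9) + 3*(-21) = -81; iterating: a(2)=-81, a(3)=189, a(4)=-621, a(5)=1809, a(6)=-5481, a(7)=16389, a(8)=-49221, a(9)=147609, a(10)=-442881, a(11)=1328589, a(12)=-3985821, a(13)=11957409, a(14)=-35872281, a(15)=107616789; answer 107616789
Stage 2: Y1 = 107616789; m = 21; remainder = value at the root: 2*(21)^2 - 6*(21)^1 - 7 = (882) + (-126) + (-7) = 749; answer 749
Stage 3: Y2 = 749; d = 3; f(2) = 1*(-1) + 2*(3) = 5; iterating: f(2)=5, f(3)=3, f(4)=13, f(5)=19, f(6)=45, f(7)=83, f(8)=173, f(9)=339, f(10)=685, f(11)=1363, f(12)=2733, f(13)=5459, f(14)=10925; answer 10925

10925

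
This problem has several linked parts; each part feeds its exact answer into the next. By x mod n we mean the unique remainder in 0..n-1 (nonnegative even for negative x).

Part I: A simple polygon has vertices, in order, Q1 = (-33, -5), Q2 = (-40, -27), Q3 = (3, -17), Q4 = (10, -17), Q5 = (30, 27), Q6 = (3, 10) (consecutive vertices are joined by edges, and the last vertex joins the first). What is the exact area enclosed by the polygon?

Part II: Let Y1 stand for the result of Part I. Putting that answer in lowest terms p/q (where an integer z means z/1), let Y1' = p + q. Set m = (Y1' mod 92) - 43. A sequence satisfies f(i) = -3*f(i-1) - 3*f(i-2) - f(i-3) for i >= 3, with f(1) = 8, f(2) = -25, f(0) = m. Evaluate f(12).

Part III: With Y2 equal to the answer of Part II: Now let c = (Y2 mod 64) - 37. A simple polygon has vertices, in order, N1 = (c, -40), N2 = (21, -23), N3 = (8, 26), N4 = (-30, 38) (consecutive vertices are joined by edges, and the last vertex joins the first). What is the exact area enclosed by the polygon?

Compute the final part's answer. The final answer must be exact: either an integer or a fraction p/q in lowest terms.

Part I: cross terms: (-33*-27 - -40*-5)=691, (-40*-17 - 3*-27)=761, (3*-17 - 10*-17)=119, (10*27 - 30*-17)=780, (30*10 - 3*27)=219, (3*-5 - -33*10)=315; twice the area = |2885| = 2885; area = 2885/2; answer 2885/2
Part II: Y1 = 2885/2; threaded value p + q = 2887; m = -8; f(3) = -3*(-25) - 3*(8) - 1*(-8) = 59; iterating: f(3)=59, f(4)=-110, f(5)=178, f(6)=-263, f(7)=365, f(8)=-484, f(9)=620, f(10)=-773, f(11)=943, f(12)=-1130; answer -1130
Part III: Y2 = -1130; c = -15; cross terms: (-15*-23 - 21*-40)=1185, (21*26 - 8*-23)=730, (8*38 - -30*26)=1084, (-30*-40 - -15*38)=1770; twice the area = |4769| = 4769; area = 4769/2; answer 4769/2

4769/2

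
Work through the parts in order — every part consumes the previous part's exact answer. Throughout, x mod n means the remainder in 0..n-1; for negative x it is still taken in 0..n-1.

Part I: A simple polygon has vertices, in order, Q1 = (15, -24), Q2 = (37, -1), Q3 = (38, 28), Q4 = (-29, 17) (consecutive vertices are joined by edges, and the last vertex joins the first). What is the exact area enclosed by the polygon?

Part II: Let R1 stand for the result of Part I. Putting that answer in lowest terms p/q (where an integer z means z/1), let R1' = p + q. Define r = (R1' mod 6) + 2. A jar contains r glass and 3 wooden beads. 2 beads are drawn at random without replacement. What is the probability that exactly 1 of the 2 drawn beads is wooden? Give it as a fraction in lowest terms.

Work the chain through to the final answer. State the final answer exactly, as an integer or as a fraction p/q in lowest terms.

Part I: cross terms: (15*-1 - 37*-24)=873, (37*28 - 38*-1)=1074, (38*17 - -29*28)=1458, (-29*-24 - 15*17)=441; twice the area = |3846| = 3846; area = 1923; answer 1923
Part II: R1 = 1923; threaded value p + q = 1924; r = 6; total draws C(9,2) = 36; favorable C(3,1)*C(6,1) = 18; P = 1/2; answer 1/2

1/2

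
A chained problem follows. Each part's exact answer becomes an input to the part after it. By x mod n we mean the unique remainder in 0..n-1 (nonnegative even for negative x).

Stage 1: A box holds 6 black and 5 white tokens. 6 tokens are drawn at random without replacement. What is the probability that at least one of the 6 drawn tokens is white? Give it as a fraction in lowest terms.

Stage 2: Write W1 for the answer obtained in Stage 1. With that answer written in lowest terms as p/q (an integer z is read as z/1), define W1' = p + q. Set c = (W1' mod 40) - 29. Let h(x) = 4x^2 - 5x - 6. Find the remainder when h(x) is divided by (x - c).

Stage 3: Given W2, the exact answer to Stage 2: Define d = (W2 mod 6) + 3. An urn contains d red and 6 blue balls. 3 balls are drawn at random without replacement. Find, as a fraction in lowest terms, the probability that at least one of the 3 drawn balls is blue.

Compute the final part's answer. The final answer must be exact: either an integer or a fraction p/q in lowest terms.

31/33

Stage 1: total draws C(11,6) = 462; complement C(6,6) = 1; favorable 462 - 1 = 461; P = 461/462; answer 461/462
Stage 2: W1 = 461/462; threaded value p + q = 923; c = -26; remainder = value at the root: 4*(-26)^2 - 5*(-26)^1 - 6 = (2704) + (130) + (-6) = 2828; answer 2828
Stage 3: W2 = 2828; d = 5; total draws C(11,3) = 165; complement C(5,3) = 10; favorable 165 - 10 = 155; P = 31/33; answer 31/33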